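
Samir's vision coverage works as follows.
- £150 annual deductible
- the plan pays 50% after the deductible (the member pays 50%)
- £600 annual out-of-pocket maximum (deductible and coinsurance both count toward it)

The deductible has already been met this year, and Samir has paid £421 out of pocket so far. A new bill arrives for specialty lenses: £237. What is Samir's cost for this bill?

£118.50

The deductible is already satisfied, so the full bill goes to coinsurance.
Member's 50% share of £237 is £118.50.
Cumulative spending £421 + £118.50 = £539.50 stays under the £600 maximum.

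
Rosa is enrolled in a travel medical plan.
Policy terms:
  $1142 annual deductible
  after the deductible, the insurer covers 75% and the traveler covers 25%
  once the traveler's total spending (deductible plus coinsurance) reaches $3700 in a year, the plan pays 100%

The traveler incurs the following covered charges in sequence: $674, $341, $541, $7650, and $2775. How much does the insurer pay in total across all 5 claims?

Bill 1, $674: all of it applies to the deductible. Traveler owes $674 (running OOP $674). Insurer: $674 − $674 = $0.
Bill 2, $341: fully absorbed by the deductible. Cost to traveler: $341. OOP to date $1015. Insurer: $341 − $341 = $0.
Bill 3, $541: deductible takes $127, $414 remains; 25% of $414 = $103.50. Cost to traveler: $230.50. OOP to date $1245.50. Insurer: $541 − $230.50 = $310.50.
Bill 4, $7650: deductible met; 25% of $7650 = $1912.50. Cost to traveler: $1912.50. OOP to date $3158. Plan pays $7650 − $1912.50 = $5737.50.
Bill 5, $2775: 25% coinsurance on $2775 = $693.75. OOP would hit $3851.75 > $3700, so the cap limits the traveler to $3700 − $3158 = $542. Insurer: $2775 − $542 = $2233.
Insurer total = bills − traveler's total = $11981 − $3700 = $8281.

$8281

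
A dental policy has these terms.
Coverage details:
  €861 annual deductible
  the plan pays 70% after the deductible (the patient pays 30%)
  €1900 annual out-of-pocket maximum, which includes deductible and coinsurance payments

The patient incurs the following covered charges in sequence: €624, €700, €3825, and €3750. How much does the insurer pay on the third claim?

€2924.90

Bill 1, €624: entire amount goes to the deductible. Patient owes €624 (running OOP €624). Plan pays €624 − €624 = €0.
Bill 2, €700: €237 finishes the deductible; €463 goes to coinsurance; 30% of €463 = €138.90. Cost to patient: €375.90. OOP to date €999.90. Plan pays €700 − €375.90 = €324.10.
Bill 3, €3825: 30% coinsurance on €3825 = €1147.50. That would push OOP to €2147.40, over the €1900 cap, so patient pays €1900 − €999.90 = €900.10. Plan pays €3825 − €900.10 = €2924.90.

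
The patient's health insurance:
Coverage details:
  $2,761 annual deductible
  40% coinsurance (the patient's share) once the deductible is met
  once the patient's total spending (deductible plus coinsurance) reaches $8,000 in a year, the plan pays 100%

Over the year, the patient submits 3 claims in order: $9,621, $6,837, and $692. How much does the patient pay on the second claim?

$2,495

Bill 1, $9,621: $2,761 to deductible, leaving $6,860; 40% of $6,860 = $2,744. Patient owes $5,505 (running OOP $5,505).
Bill 2, $6,837: deductible already satisfied, so patient's share is 40% × $6,837 = $2,734.80. That would push OOP to $8,239.80, over the $8,000 cap, so patient pays $8,000 − $5,505 = $2,495.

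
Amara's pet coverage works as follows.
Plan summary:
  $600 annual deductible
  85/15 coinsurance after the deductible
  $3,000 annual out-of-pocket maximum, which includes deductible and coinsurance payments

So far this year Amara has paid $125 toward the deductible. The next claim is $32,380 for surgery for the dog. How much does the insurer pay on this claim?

$29,505

Deductible still to meet: $600 − $125 = $475.
After the $475 deductible portion, $32,380 − $475 = $31,905 is subject to coinsurance.
Owner's 15% share of $31,905 is $4,785.75.
So the owner owes $475 + $4,785.75 = $5,260.75 before any cap.
Adding $5,260.75 to the $125 already spent would give $5,385.75, which exceeds the $3,000 cap; the owner pays just $3,000 − $125 = $2,875.
The insurer covers the remainder: $32,380 − $2,875 = $29,505.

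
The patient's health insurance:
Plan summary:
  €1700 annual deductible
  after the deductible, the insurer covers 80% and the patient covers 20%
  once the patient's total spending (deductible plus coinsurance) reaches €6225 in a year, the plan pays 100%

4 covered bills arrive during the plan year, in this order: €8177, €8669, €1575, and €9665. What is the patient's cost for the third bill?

#1 (€8177): deductible takes €1700, €6477 remains; 20% of €6477 = €1295.40. Patient pays €2995.40; OOP now €2995.40.
#2 (€8669): deductible met; 20% of €8669 = €1733.80. Patient pays €1733.80; OOP now €4729.20.
#3 (€1575): 20% coinsurance on €1575 = €315. Patient pays €315; OOP now €5044.20.

€315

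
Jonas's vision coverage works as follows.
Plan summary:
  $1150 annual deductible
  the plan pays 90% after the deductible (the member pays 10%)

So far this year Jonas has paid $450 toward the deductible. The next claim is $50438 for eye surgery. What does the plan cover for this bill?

Remaining deductible: $1150 − $450 = $700.
After the $700 deductible portion, $50438 − $700 = $49738 is subject to coinsurance.
10% of $49738 = $4973.80 falls to the member.
Member responsibility: $700 + $4973.80 = $5673.80.
The insurer covers the remainder: $50438 − $5673.80 = $44764.20.

$44764.20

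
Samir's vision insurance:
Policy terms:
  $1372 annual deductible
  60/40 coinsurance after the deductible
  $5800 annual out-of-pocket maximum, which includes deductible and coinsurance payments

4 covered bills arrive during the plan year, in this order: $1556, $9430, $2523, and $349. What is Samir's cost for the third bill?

Claim 1 — $1556: $1372 finishes the deductible; $184 goes to coinsurance; member's 40% is $73.60. Member pays $1445.60; OOP now $1445.60.
Claim 2 — $9430: deductible met; 40% of $9430 = $3772. Member pays $3772; OOP now $5217.60.
Claim 3 — $2523: deductible already satisfied, so member's share is 40% × $2523 = $1009.20. That would push OOP to $6226.80, over the $5800 cap, so member pays $5800 − $5217.60 = $582.40.

$582.40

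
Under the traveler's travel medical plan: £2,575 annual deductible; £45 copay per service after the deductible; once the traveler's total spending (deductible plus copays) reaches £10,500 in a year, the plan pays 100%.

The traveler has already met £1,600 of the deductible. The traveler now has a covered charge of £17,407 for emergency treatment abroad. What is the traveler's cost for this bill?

£1,020

£1,600 of the £2,575 deductible is already met, leaving £975.
That leaves £17,407 − £975 = £16,432 for the copay.
Copay on this service: £45.
That puts the traveler's cost at £975 + £45 = £1,020 before any cap.
Cumulative spending £1,600 + £1,020 = £2,620 stays under the £10,500 maximum.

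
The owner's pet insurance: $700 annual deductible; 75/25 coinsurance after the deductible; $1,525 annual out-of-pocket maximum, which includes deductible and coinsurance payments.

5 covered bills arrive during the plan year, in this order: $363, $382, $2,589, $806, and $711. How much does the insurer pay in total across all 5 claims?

$3,326

Bill 1, $363: entire amount goes to the deductible. Cost to owner: $363. OOP to date $363. Insurer: $363 − $363 = $0.
Bill 2, $382: deductible takes $337, $45 remains; 25% of $45 = $11.25. Owner owes $348.25 (running OOP $711.25). Plan pays $382 − $348.25 = $33.75.
Bill 3, $2,589: deductible met; 25% of $2,589 = $647.25. Owner owes $647.25 (running OOP $1,358.50). Plan pays $2,589 − $647.25 = $1,941.75.
Bill 4, $806: deductible met; 25% of $806 = $201.50. That would push OOP to $1,560, over the $1,525 cap, so owner pays $1,525 − $1,358.50 = $166.50. Insurer: $806 − $166.50 = $639.50.
Bill 5, $711: deductible met; 25% of $711 = $177.75. Adding that to $1,525 gives $1,702.75, past the $1,525 cap; owner pays only $1,525 − $1,525 = $0. Insurer: $711 − $0 = $711.
Insurer total: $0 + $33.75 + $1,941.75 + $639.50 + $711 = $3,326.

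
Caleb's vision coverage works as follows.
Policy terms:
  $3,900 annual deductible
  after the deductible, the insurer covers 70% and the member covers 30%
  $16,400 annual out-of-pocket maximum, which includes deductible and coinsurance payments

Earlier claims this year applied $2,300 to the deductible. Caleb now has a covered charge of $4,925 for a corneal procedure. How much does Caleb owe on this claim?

Deductible still to meet: $3,900 − $2,300 = $1,600.
That leaves $4,925 − $1,600 = $3,325 for coinsurance.
30% of $3,325 = $997.50 falls to the member.
Member responsibility before any cap: $1,600 + $997.50 = $2,597.50.
Year-to-date out-of-pocket becomes $2,300 + $2,597.50 = $4,897.50, still under the $16,400 maximum, so no cap applies.

$2,597.50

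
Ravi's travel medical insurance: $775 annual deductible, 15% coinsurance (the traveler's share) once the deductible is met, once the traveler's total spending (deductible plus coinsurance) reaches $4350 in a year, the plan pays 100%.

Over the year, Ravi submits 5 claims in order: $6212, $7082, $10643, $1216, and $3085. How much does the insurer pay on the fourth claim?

Claim 1 — $6212: deductible takes $775, $5437 remains; traveler's 15% is $815.55. Cost to traveler: $1590.55. OOP to date $1590.55. Plan pays $6212 − $1590.55 = $4621.45.
Claim 2 — $7082: deductible already satisfied, so traveler's share is 15% × $7082 = $1062.30. Traveler owes $1062.30 (running OOP $2652.85). Insurer: $7082 − $1062.30 = $6019.70.
Claim 3 — $10643: deductible met; 15% of $10643 = $1596.45. Traveler pays $1596.45; OOP now $4249.30. Insurer: $10643 − $1596.45 = $9046.55.
Claim 4 — $1216: 15% coinsurance on $1216 = $182.40. OOP would hit $4431.70 > $4350, so the cap limits the traveler to $4350 − $4249.30 = $100.70. Plan pays $1216 − $100.70 = $1115.30.

$1115.30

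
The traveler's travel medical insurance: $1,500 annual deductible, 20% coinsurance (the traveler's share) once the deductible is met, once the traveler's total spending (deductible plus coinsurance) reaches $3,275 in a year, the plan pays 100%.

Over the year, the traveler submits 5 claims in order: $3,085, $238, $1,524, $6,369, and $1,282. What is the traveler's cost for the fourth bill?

Claim 1 ($3,085): $1,500 finishes the deductible; $1,585 goes to coinsurance; 20% of $1,585 = $317. Traveler owes $1,817 (running OOP $1,817).
Claim 2 ($238): deductible met; 20% of $238 = $47.60. Traveler owes $47.60 (running OOP $1,864.60).
Claim 3 ($1,524): deductible met; 20% of $1,524 = $304.80. Cost to traveler: $304.80. OOP to date $2,169.40.
Claim 4 ($6,369): 20% coinsurance on $6,369 = $1,273.80. OOP would hit $3,443.20 > $3,275, so the cap limits the traveler to $3,275 − $2,169.40 = $1,105.60.

$1,105.60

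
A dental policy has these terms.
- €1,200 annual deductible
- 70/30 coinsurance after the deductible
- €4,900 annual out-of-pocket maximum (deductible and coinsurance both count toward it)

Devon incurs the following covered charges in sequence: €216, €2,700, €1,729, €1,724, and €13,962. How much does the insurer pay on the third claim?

Claim 1 (€216): all of it applies to the deductible. Patient owes €216 (running OOP €216). Insurer: €216 − €216 = €0.
Claim 2 (€2,700): €984 to deductible, leaving €1,716; 30% of €1,716 = €514.80. Patient owes €1,498.80 (running OOP €1,714.80). Insurer: €2,700 − €1,498.80 = €1,201.20.
Claim 3 (€1,729): 30% coinsurance on €1,729 = €518.70. Patient pays €518.70; OOP now €2,233.50. Plan pays €1,729 − €518.70 = €1,210.30.

€1,210.30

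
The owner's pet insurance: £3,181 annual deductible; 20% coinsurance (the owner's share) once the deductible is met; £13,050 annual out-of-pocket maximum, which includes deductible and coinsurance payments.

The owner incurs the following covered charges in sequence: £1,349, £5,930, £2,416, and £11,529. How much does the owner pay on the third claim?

£483.20

Bill 1, £1,349: entire amount goes to the deductible. Owner owes £1,349 (running OOP £1,349).
Bill 2, £5,930: £1,832 to deductible, leaving £4,098; coinsurance £4,098 × 20% = £819.60. Cost to owner: £2,651.60. OOP to date £4,000.60.
Bill 3, £2,416: 20% coinsurance on £2,416 = £483.20. Cost to owner: £483.20. OOP to date £4,483.80.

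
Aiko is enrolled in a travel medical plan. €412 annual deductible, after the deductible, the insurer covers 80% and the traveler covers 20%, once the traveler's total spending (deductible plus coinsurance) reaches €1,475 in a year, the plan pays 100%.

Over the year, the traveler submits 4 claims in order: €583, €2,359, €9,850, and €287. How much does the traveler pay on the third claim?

Bill 1, €583: deductible takes €412, €171 remains; traveler's 20% is €34.20. Traveler owes €446.20 (running OOP €446.20).
Bill 2, €2,359: deductible already satisfied, so traveler's share is 20% × €2,359 = €471.80. Cost to traveler: €471.80. OOP to date €918.
Bill 3, €9,850: 20% coinsurance on €9,850 = €1,970. Adding that to €918 gives €2,888, past the €1,475 cap; traveler pays only €1,475 − €918 = €557.

€557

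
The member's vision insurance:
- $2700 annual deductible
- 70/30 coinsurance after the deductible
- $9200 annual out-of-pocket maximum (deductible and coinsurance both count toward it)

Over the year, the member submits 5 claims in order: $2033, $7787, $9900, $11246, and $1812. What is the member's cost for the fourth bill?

$1394

Claim 1 — $2033: all of it applies to the deductible. Member pays $2033; OOP now $2033.
Claim 2 — $7787: deductible takes $667, $7120 remains; coinsurance $7120 × 30% = $2136. Member pays $2803; OOP now $4836.
Claim 3 — $9900: deductible met; 30% of $9900 = $2970. Cost to member: $2970. OOP to date $7806.
Claim 4 — $11246: 30% coinsurance on $11246 = $3373.80. OOP would hit $11179.80 > $9200, so the cap limits the member to $9200 − $7806 = $1394.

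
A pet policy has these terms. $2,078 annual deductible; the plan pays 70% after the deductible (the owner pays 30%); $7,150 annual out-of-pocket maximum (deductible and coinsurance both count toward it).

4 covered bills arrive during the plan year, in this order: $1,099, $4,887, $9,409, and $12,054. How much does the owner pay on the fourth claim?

$1,076.90

#1 ($1,099): all of it applies to the deductible. Cost to owner: $1,099. OOP to date $1,099.
#2 ($4,887): $979 finishes the deductible; $3,908 goes to coinsurance; 30% of $3,908 = $1,172.40. Owner pays $2,151.40; OOP now $3,250.40.
#3 ($9,409): deductible already satisfied, so owner's share is 30% × $9,409 = $2,822.70. Owner pays $2,822.70; OOP now $6,073.10.
#4 ($12,054): 30% coinsurance on $12,054 = $3,616.20. Adding that to $6,073.10 gives $9,689.30, past the $7,150 cap; owner pays only $7,150 − $6,073.10 = $1,076.90.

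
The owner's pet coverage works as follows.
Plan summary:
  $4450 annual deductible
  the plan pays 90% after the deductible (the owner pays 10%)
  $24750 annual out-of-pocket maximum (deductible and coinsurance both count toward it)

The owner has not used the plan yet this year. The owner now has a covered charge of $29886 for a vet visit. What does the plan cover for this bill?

$22892.40

Deductible not yet touched, so the first $4450 of the bill goes to the deductible.
After the $4450 deductible portion, $29886 − $4450 = $25436 is subject to coinsurance.
10% of $25436 = $2543.60 falls to the owner.
So the owner owes $4450 + $2543.60 = $6993.60 before any cap.
Total out-of-pocket so far would be $0 + $6993.60 = $6993.60, below the $24750 cap — no reduction.
The plan picks up $29886 − $6993.60 = $22892.40.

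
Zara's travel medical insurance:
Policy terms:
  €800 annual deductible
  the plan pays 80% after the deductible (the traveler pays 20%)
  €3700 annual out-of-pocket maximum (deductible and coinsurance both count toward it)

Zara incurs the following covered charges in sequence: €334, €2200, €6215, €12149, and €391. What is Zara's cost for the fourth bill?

Claim 1 — €334: entire amount goes to the deductible. Cost to traveler: €334. OOP to date €334.
Claim 2 — €2200: €466 finishes the deductible; €1734 goes to coinsurance; 20% of €1734 = €346.80. Traveler owes €812.80 (running OOP €1146.80).
Claim 3 — €6215: deductible met; 20% of €6215 = €1243. Traveler owes €1243 (running OOP €2389.80).
Claim 4 — €12149: 20% coinsurance on €12149 = €2429.80. Adding that to €2389.80 gives €4819.60, past the €3700 cap; traveler pays only €3700 − €2389.80 = €1310.20.

€1310.20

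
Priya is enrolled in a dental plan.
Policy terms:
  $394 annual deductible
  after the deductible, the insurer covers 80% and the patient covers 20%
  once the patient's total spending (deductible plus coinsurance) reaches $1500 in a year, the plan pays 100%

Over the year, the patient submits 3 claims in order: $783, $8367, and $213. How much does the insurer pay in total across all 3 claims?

Bill 1, $783: deductible takes $394, $389 remains; 20% of $389 = $77.80. Patient pays $471.80; OOP now $471.80. Plan pays $783 − $471.80 = $311.20.
Bill 2, $8367: deductible already satisfied, so patient's share is 20% × $8367 = $1673.40. Adding that to $471.80 gives $2145.20, past the $1500 cap; patient pays only $1500 − $471.80 = $1028.20. Insurer: $8367 − $1028.20 = $7338.80.
Bill 3, $213: deductible already satisfied, so patient's share is 20% × $213 = $42.60. That would push OOP to $1542.60, over the $1500 cap, so patient pays $1500 − $1500 = $0. Plan pays $213 − $0 = $213.
Insurer total = bills − patient's total = $9363 − $1500 = $7863.

$7863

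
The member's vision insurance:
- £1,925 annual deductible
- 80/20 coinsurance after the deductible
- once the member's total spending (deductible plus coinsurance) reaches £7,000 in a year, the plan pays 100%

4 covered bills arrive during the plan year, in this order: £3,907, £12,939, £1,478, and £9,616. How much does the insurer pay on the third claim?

£1,182.40

Claim 1 — £3,907: deductible takes £1,925, £1,982 remains; 20% of £1,982 = £396.40. Cost to member: £2,321.40. OOP to date £2,321.40. Plan pays £3,907 − £2,321.40 = £1,585.60.
Claim 2 — £12,939: deductible met; 20% of £12,939 = £2,587.80. Member pays £2,587.80; OOP now £4,909.20. Insurer: £12,939 − £2,587.80 = £10,351.20.
Claim 3 — £1,478: deductible already satisfied, so member's share is 20% × £1,478 = £295.60. Member owes £295.60 (running OOP £5,204.80). Insurer: £1,478 − £295.60 = £1,182.40.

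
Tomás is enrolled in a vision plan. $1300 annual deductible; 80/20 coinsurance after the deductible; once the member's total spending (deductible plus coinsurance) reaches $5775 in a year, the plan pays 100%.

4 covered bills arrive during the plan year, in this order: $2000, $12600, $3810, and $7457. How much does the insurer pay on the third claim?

Claim 1 — $2000: $1300 finishes the deductible; $700 goes to coinsurance; coinsurance $700 × 20% = $140. Member owes $1440 (running OOP $1440). Plan pays $2000 − $1440 = $560.
Claim 2 — $12600: deductible already satisfied, so member's share is 20% × $12600 = $2520. Member owes $2520 (running OOP $3960). Insurer: $12600 − $2520 = $10080.
Claim 3 — $3810: deductible already satisfied, so member's share is 20% × $3810 = $762. Cost to member: $762. OOP to date $4722. Insurer: $3810 − $762 = $3048.

$3048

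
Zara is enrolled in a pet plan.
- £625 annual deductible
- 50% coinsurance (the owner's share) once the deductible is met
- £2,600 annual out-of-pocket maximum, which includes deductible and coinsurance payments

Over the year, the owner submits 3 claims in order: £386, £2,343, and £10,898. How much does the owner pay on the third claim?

#1 (£386): entire amount goes to the deductible. Owner owes £386 (running OOP £386).
#2 (£2,343): £239 to deductible, leaving £2,104; coinsurance £2,104 × 50% = £1,052. Cost to owner: £1,291. OOP to date £1,677.
#3 (£10,898): deductible met; 50% of £10,898 = £5,449. That would push OOP to £7,126, over the £2,600 cap, so owner pays £2,600 − £1,677 = £923.

£923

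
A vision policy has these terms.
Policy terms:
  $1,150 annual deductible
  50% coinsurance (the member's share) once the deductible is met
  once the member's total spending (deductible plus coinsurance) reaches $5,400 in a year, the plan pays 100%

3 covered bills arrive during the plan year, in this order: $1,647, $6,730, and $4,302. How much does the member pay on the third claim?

Bill 1, $1,647: $1,150 to deductible, leaving $497; coinsurance $497 × 50% = $248.50. Member owes $1,398.50 (running OOP $1,398.50).
Bill 2, $6,730: deductible already satisfied, so member's share is 50% × $6,730 = $3,365. Member owes $3,365 (running OOP $4,763.50).
Bill 3, $4,302: deductible met; 50% of $4,302 = $2,151. OOP would hit $6,914.50 > $5,400, so the cap limits the member to $5,400 − $4,763.50 = $636.50.

$636.50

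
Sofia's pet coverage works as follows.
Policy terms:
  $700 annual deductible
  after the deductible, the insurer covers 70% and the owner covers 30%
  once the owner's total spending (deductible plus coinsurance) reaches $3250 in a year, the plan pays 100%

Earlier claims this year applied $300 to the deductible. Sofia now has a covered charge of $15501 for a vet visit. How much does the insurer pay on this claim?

$12551

$300 of the $700 deductible is already met, leaving $400.
That leaves $15501 − $400 = $15101 for coinsurance.
30% of $15101 = $4530.30 falls to the owner.
That puts the owner's cost at $400 + $4530.30 = $4930.30 before any cap.
That would bring total out-of-pocket to $5230.30, past the $3250 cap. The owner is capped at $3250 − $300 = $2950 on this claim.
The insurer covers the remainder: $15501 − $2950 = $12551.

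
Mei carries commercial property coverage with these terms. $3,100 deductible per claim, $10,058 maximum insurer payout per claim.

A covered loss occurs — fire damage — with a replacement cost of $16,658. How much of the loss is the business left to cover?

Subtract the deductible: $16,658 − $3,100 = $13,558.
Since $13,558 > $10,058, the payout is capped at $10,058.
Out of pocket: $16,658 − $10,058 = $6,600.

$6,600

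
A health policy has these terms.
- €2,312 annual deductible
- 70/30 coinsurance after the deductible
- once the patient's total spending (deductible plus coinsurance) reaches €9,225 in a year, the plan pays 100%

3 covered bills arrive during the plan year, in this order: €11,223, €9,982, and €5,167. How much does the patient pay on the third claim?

€1,245.10

Claim 1 (€11,223): €2,312 to deductible, leaving €8,911; 30% of €8,911 = €2,673.30. Patient owes €4,985.30 (running OOP €4,985.30).
Claim 2 (€9,982): deductible already satisfied, so patient's share is 30% × €9,982 = €2,994.60. Patient owes €2,994.60 (running OOP €7,979.90).
Claim 3 (€5,167): deductible already satisfied, so patient's share is 30% × €5,167 = €1,550.10. That would push OOP to €9,530, over the €9,225 cap, so patient pays €9,225 − €7,979.90 = €1,245.10.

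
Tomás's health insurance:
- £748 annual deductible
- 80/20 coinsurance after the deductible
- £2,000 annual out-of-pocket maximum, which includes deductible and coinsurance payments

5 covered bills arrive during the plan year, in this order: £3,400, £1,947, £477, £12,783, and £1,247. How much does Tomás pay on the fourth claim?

Bill 1, £3,400: £748 to deductible, leaving £2,652; patient's 20% is £530.40. Patient pays £1,278.40; OOP now £1,278.40.
Bill 2, £1,947: 20% coinsurance on £1,947 = £389.40. Cost to patient: £389.40. OOP to date £1,667.80.
Bill 3, £477: 20% coinsurance on £477 = £95.40. Cost to patient: £95.40. OOP to date £1,763.20.
Bill 4, £12,783: deductible met; 20% of £12,783 = £2,556.60. Adding that to £1,763.20 gives £4,319.80, past the £2,000 cap; patient pays only £2,000 − £1,763.20 = £236.80.

£236.80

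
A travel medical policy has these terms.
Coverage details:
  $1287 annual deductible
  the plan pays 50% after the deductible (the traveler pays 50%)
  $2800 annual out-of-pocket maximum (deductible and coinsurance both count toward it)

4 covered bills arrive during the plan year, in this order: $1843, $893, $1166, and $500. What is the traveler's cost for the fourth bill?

Claim 1 — $1843: $1287 finishes the deductible; $556 goes to coinsurance; coinsurance $556 × 50% = $278. Cost to traveler: $1565. OOP to date $1565.
Claim 2 — $893: 50% coinsurance on $893 = $446.50. Traveler owes $446.50 (running OOP $2011.50).
Claim 3 — $1166: deductible met; 50% of $1166 = $583. Cost to traveler: $583. OOP to date $2594.50.
Claim 4 — $500: deductible already satisfied, so traveler's share is 50% × $500 = $250. OOP would hit $2844.50 > $2800, so the cap limits the traveler to $2800 − $2594.50 = $205.50.

$205.50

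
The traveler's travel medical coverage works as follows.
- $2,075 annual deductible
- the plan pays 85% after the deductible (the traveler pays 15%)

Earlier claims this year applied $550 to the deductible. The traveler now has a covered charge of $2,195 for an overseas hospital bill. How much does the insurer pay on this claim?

Remaining deductible: $2,075 − $550 = $1,525.
After the $1,525 deductible portion, $2,195 − $1,525 = $670 is subject to coinsurance.
Traveler's 15% share of $670 is $100.50.
Traveler responsibility: $1,525 + $100.50 = $1,625.50.
Insurer pays the balance: $2,195 − $1,625.50 = $569.50.

$569.50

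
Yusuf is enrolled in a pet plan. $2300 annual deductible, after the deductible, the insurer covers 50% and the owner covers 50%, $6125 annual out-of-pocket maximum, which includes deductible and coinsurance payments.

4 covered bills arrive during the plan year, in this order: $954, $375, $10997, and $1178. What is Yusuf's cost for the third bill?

Claim 1 — $954: fully absorbed by the deductible. Owner owes $954 (running OOP $954).
Claim 2 — $375: entire amount goes to the deductible. Owner pays $375; OOP now $1329.
Claim 3 — $10997: $971 finishes the deductible; $10026 goes to coinsurance; coinsurance $10026 × 50% = $5013. Deductible plus coinsurance: $971 + $5013 = $5984. That would push OOP to $7313, over the $6125 cap, so owner pays $6125 − $1329 = $4796.

$4796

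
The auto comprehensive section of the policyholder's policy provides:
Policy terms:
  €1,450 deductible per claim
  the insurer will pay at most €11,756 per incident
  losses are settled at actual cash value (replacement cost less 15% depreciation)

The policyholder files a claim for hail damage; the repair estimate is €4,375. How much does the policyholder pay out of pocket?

At 15% depreciation, ACV = €4,375 − €656.25 = €3,718.75.
Subtract the deductible: €3,718.75 − €1,450 = €2,268.75.
€2,268.75 ≤ €11,756, so the limit doesn't bind; insurer pays €2,268.75.
Out of pocket: €4,375 − €2,268.75 = €2,106.25.

€2,106.25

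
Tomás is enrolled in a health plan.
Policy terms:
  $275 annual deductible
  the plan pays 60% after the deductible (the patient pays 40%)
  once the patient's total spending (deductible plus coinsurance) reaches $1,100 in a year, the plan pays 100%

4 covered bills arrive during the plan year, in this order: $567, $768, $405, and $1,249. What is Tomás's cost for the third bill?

Bill 1, $567: deductible takes $275, $292 remains; patient's 40% is $116.80. Patient pays $391.80; OOP now $391.80.
Bill 2, $768: 40% coinsurance on $768 = $307.20. Patient owes $307.20 (running OOP $699).
Bill 3, $405: 40% coinsurance on $405 = $162. Cost to patient: $162. OOP to date $861.

$162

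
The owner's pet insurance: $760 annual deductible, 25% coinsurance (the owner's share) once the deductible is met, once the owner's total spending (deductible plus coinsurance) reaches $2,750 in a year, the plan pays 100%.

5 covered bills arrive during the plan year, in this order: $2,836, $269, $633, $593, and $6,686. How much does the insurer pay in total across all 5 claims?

Claim 1 — $2,836: $760 finishes the deductible; $2,076 goes to coinsurance; coinsurance $2,076 × 25% = $519. Cost to owner: $1,279. OOP to date $1,279. Insurer: $2,836 − $1,279 = $1,557.
Claim 2 — $269: deductible met; 25% of $269 = $67.25. Cost to owner: $67.25. OOP to date $1,346.25. Plan pays $269 − $67.25 = $201.75.
Claim 3 — $633: deductible met; 25% of $633 = $158.25. Owner owes $158.25 (running OOP $1,504.50). Insurer: $633 − $158.25 = $474.75.
Claim 4 — $593: deductible met; 25% of $593 = $148.25. Cost to owner: $148.25. OOP to date $1,652.75. Insurer: $593 − $148.25 = $444.75.
Claim 5 — $6,686: deductible met; 25% of $6,686 = $1,671.50. Adding that to $1,652.75 gives $3,324.25, past the $2,750 cap; owner pays only $2,750 − $1,652.75 = $1,097.25. Insurer: $6,686 − $1,097.25 = $5,588.75.
Insurer total = bills − owner's total = $11,017 − $2,750 = $8,267.

$8,267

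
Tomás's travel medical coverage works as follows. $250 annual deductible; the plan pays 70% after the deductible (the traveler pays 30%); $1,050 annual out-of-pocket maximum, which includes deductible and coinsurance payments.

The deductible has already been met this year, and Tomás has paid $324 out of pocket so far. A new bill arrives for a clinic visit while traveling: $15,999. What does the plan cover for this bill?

The deductible is already satisfied, so the full bill goes to coinsurance.
Coinsurance: $15,999 × 30% = $4,799.70.
That would bring total out-of-pocket to $5,123.70, past the $1,050 cap. The traveler is capped at $1,050 − $324 = $726 on this claim.
Insurer pays the balance: $15,999 − $726 = $15,273.

$15,273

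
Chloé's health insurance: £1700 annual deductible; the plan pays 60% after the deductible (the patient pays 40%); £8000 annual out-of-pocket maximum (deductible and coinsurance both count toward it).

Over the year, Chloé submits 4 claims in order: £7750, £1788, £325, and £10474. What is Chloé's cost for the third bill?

£130

Bill 1, £7750: deductible takes £1700, £6050 remains; coinsurance £6050 × 40% = £2420. Patient owes £4120 (running OOP £4120).
Bill 2, £1788: deductible already satisfied, so patient's share is 40% × £1788 = £715.20. Cost to patient: £715.20. OOP to date £4835.20.
Bill 3, £325: deductible already satisfied, so patient's share is 40% × £325 = £130. Cost to patient: £130. OOP to date £4965.20.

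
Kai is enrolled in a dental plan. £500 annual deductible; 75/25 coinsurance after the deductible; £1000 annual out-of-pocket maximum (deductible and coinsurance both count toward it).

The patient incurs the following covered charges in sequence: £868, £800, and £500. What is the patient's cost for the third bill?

#1 (£868): deductible takes £500, £368 remains; patient's 25% is £92. Cost to patient: £592. OOP to date £592.
#2 (£800): deductible met; 25% of £800 = £200. Cost to patient: £200. OOP to date £792.
#3 (£500): 25% coinsurance on £500 = £125. Patient pays £125; OOP now £917.

£125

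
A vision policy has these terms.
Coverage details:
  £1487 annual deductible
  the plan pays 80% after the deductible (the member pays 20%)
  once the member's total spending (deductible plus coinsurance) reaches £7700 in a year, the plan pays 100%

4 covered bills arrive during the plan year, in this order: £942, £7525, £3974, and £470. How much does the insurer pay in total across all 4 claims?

£9139.20

#1 (£942): fully absorbed by the deductible. Member pays £942; OOP now £942. Plan pays £942 − £942 = £0.
#2 (£7525): £545 finishes the deductible; £6980 goes to coinsurance; member's 20% is £1396. Cost to member: £1941. OOP to date £2883. Plan pays £7525 − £1941 = £5584.
#3 (£3974): 20% coinsurance on £3974 = £794.80. Member pays £794.80; OOP now £3677.80. Plan pays £3974 − £794.80 = £3179.20.
#4 (£470): deductible already satisfied, so member's share is 20% × £470 = £94. Cost to member: £94. OOP to date £3771.80. Plan pays £470 − £94 = £376.
Insurer total: £0 + £5584 + £3179.20 + £376 = £9139.20.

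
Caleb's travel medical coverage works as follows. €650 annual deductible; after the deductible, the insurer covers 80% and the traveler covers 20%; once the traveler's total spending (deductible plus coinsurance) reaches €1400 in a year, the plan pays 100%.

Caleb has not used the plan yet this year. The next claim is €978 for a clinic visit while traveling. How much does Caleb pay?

€715.60

Nothing has been paid toward the €650 deductible, so the first €650 of this charge is applied there.
The remaining €328 (= €978 − €650) moves to coinsurance.
20% of €328 = €65.60 falls to the traveler.
That puts the traveler's cost at €650 + €65.60 = €715.60 before any cap.
Total out-of-pocket so far would be €0 + €715.60 = €715.60, below the €1400 cap — no reduction.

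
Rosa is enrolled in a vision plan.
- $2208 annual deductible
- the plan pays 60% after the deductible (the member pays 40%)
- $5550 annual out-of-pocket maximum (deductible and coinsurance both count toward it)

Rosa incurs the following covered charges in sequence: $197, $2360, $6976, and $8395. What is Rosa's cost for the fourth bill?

#1 ($197): fully absorbed by the deductible. Member owes $197 (running OOP $197).
#2 ($2360): $2011 finishes the deductible; $349 goes to coinsurance; coinsurance $349 × 40% = $139.60. Member owes $2150.60 (running OOP $2347.60).
#3 ($6976): 40% coinsurance on $6976 = $2790.40. Member owes $2790.40 (running OOP $5138).
#4 ($8395): deductible already satisfied, so member's share is 40% × $8395 = $3358. Adding that to $5138 gives $8496, past the $5550 cap; member pays only $5550 − $5138 = $412.

$412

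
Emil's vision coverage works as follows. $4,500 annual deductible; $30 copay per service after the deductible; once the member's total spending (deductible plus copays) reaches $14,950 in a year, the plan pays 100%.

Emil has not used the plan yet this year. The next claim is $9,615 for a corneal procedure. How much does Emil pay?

$4,530

The full $4,500 deductible is still open; $4,500 of this bill applies to it.
That leaves $9,615 − $4,500 = $5,115 for the copay.
Copay on this service: $30.
Member responsibility before any cap: $4,500 + $30 = $4,530.
Year-to-date out-of-pocket becomes $0 + $4,530 = $4,530, still under the $14,950 maximum, so no cap applies.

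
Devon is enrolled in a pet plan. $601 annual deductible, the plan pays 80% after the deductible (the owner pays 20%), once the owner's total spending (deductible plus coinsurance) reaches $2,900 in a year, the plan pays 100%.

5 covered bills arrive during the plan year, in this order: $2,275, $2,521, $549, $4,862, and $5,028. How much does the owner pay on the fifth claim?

Claim 1 — $2,275: $601 finishes the deductible; $1,674 goes to coinsurance; 20% of $1,674 = $334.80. Owner pays $935.80; OOP now $935.80.
Claim 2 — $2,521: 20% coinsurance on $2,521 = $504.20. Owner owes $504.20 (running OOP $1,440).
Claim 3 — $549: deductible already satisfied, so owner's share is 20% × $549 = $109.80. Owner owes $109.80 (running OOP $1,549.80).
Claim 4 — $4,862: deductible already satisfied, so owner's share is 20% × $4,862 = $972.40. Owner pays $972.40; OOP now $2,522.20.
Claim 5 — $5,028: deductible already satisfied, so owner's share is 20% × $5,028 = $1,005.60. OOP would hit $3,527.80 > $2,900, so the cap limits the owner to $2,900 − $2,522.20 = $377.80.

$377.80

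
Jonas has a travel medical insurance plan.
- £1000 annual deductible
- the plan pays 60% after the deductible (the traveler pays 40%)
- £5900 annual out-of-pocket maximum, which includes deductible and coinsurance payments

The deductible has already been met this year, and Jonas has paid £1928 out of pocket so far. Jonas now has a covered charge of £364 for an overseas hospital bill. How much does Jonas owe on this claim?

With the deductible met, the entire £364 is subject to coinsurance.
Coinsurance: £364 × 40% = £145.60.
Total out-of-pocket so far would be £1928 + £145.60 = £2073.60, below the £5900 cap — no reduction.

£145.60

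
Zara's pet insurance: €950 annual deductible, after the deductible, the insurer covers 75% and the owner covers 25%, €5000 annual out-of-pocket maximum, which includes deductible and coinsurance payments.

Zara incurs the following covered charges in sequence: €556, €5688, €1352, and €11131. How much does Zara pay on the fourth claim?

Claim 1 — €556: all of it applies to the deductible. Owner owes €556 (running OOP €556).
Claim 2 — €5688: €394 to deductible, leaving €5294; owner's 25% is €1323.50. Cost to owner: €1717.50. OOP to date €2273.50.
Claim 3 — €1352: 25% coinsurance on €1352 = €338. Cost to owner: €338. OOP to date €2611.50.
Claim 4 — €11131: deductible met; 25% of €11131 = €2782.75. Adding that to €2611.50 gives €5394.25, past the €5000 cap; owner pays only €5000 − €2611.50 = €2388.50.

€2388.50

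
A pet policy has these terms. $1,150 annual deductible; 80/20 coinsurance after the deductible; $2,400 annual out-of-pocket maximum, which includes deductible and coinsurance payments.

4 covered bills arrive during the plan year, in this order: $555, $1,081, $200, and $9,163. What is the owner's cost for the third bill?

$40

#1 ($555): fully absorbed by the deductible. Cost to owner: $555. OOP to date $555.
#2 ($1,081): $595 finishes the deductible; $486 goes to coinsurance; 20% of $486 = $97.20. Owner owes $692.20 (running OOP $1,247.20).
#3 ($200): 20% coinsurance on $200 = $40. Owner owes $40 (running OOP $1,287.20).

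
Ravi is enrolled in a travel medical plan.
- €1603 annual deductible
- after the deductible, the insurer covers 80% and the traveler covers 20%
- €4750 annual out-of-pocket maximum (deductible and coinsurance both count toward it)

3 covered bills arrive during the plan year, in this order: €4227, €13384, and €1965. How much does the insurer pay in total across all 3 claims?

Claim 1 — €4227: deductible takes €1603, €2624 remains; 20% of €2624 = €524.80. Traveler owes €2127.80 (running OOP €2127.80). Insurer: €4227 − €2127.80 = €2099.20.
Claim 2 — €13384: deductible already satisfied, so traveler's share is 20% × €13384 = €2676.80. Adding that to €2127.80 gives €4804.60, past the €4750 cap; traveler pays only €4750 − €2127.80 = €2622.20. Insurer: €13384 − €2622.20 = €10761.80.
Claim 3 — €1965: 20% coinsurance on €1965 = €393. Adding that to €4750 gives €5143, past the €4750 cap; traveler pays only €4750 − €4750 = €0. Plan pays €1965 − €0 = €1965.
Insurer total = bills − traveler's total = €19576 − €4750 = €14826.

€14826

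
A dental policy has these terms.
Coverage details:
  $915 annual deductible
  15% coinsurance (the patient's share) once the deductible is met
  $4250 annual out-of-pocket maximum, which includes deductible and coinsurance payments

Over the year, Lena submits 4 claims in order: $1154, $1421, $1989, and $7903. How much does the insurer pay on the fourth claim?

Claim 1 ($1154): $915 to deductible, leaving $239; 15% of $239 = $35.85. Cost to patient: $950.85. OOP to date $950.85. Plan pays $1154 − $950.85 = $203.15.
Claim 2 ($1421): deductible already satisfied, so patient's share is 15% × $1421 = $213.15. Patient pays $213.15; OOP now $1164. Insurer: $1421 − $213.15 = $1207.85.
Claim 3 ($1989): deductible met; 15% of $1989 = $298.35. Patient pays $298.35; OOP now $1462.35. Plan pays $1989 − $298.35 = $1690.65.
Claim 4 ($7903): deductible met; 15% of $7903 = $1185.45. Cost to patient: $1185.45. OOP to date $2647.80. Plan pays $7903 − $1185.45 = $6717.55.

$6717.55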